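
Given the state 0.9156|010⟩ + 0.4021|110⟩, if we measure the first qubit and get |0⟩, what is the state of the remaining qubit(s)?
|10⟩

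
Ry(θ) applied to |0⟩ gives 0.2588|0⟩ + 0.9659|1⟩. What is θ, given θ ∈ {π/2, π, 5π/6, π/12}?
5π/6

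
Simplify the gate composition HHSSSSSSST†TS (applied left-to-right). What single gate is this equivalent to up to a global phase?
I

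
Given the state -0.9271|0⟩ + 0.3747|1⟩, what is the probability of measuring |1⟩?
0.1404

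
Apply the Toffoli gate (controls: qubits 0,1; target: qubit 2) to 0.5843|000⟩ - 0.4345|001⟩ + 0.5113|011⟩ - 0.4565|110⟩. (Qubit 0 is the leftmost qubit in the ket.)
0.5843|000⟩ - 0.4345|001⟩ + 0.5113|011⟩ - 0.4565|111⟩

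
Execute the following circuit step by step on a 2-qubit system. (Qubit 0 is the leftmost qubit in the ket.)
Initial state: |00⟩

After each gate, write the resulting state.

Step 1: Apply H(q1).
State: 1/√2|00⟩ + 1/√2|01⟩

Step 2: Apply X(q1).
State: 1/√2|00⟩ + 1/√2|01⟩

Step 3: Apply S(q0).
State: 1/√2|00⟩ + 1/√2|01⟩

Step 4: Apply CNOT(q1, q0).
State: 1/√2|00⟩ + 1/√2|11⟩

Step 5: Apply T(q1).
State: 1/√2|00⟩ + (1/2 + (1/2)i)|11⟩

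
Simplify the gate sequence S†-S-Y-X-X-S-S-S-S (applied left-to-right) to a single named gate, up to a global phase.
Y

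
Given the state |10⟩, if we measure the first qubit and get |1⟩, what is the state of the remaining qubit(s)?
|0⟩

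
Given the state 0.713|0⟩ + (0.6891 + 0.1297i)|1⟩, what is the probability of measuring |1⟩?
0.4917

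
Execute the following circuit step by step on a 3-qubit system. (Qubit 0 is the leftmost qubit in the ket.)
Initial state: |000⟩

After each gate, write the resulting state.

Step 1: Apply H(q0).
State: 1/√2|000⟩ + 1/√2|100⟩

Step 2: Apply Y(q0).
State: -(1/√2)i|000⟩ + (1/√2)i|100⟩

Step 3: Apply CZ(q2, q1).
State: -(1/√2)i|000⟩ + (1/√2)i|100⟩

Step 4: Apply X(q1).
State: -(1/√2)i|010⟩ + (1/√2)i|110⟩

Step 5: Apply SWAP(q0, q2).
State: -(1/√2)i|010⟩ + (1/√2)i|011⟩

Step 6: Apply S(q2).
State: -(1/√2)i|010⟩ - 1/√2|011⟩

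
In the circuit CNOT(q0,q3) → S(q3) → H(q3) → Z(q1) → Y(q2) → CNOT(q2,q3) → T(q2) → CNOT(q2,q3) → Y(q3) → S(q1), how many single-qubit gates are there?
7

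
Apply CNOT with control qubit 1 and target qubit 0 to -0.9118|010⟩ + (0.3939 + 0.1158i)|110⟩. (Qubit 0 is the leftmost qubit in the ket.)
(0.3939 + 0.1158i)|010⟩ - 0.9118|110⟩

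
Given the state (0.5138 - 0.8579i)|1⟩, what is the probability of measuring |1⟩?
1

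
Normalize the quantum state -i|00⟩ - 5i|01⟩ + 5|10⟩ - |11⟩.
-0.1387i|00⟩ - 0.6934i|01⟩ + 0.6934|10⟩ - 0.1387|11⟩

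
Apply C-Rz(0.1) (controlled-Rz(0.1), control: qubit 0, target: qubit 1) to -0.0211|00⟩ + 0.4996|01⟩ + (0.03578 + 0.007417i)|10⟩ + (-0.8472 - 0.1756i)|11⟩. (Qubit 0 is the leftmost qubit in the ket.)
-0.0211|00⟩ + 0.4996|01⟩ + (0.03611 + 0.005619i)|10⟩ + (-0.8374 - 0.2177i)|11⟩

C-Rz(0.1) leaves the control-|0⟩ kets |00⟩, |01⟩ unchanged and applies Rz(0.1) to qubit 1 on the control-|1⟩ pair (|10⟩, |11⟩).
Rz(0.1) = [[e^(−iθ/2), 0], [0, e^(iθ/2)]] with e^(±iθ/2) = cos(θ/2) ± i·sin(θ/2); θ = 0.1, cos(θ/2) ≈ 0.99875, sin(θ/2) ≈ 0.0499792.
With a = amp(|10⟩) = (0.03578 + 0.007417i) and b = amp(|11⟩) = (-0.8472 - 0.1756i):
new amp(|10⟩) = (0.99875 - 0.0499792i)·a = (0.03611 + 0.005619i)
new amp(|11⟩) = (0.99875 + 0.0499792i)·b = (-0.8374 - 0.2177i)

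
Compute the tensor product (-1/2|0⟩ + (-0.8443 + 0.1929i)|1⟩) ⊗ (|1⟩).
-1/2|01⟩ + (-0.8443 + 0.1929i)|11⟩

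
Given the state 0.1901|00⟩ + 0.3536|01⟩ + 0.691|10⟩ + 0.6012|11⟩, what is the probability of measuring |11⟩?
0.3614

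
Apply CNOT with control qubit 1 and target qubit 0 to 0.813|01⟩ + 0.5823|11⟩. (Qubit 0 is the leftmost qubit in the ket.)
0.5823|01⟩ + 0.813|11⟩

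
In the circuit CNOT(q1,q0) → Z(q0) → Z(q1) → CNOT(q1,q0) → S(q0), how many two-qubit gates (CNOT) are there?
2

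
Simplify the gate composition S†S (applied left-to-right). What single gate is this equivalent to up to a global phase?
I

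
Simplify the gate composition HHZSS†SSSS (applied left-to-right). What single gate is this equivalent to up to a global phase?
Z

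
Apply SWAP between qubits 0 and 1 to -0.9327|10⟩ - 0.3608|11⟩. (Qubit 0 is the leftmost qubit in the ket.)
-0.9327|01⟩ - 0.3608|11⟩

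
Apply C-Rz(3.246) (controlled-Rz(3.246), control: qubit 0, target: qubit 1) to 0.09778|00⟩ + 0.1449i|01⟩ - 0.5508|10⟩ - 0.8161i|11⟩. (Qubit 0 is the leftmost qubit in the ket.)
0.09778|00⟩ + 0.1449i|01⟩ + (0.02874 + 0.55i)|10⟩ + (0.815 + 0.04258i)|11⟩

C-Rz(3.246) leaves the control-|0⟩ kets |00⟩, |01⟩ unchanged and applies Rz(3.246) to qubit 1 on the control-|1⟩ pair (|10⟩, |11⟩).
Rz(3.246) = [[e^(−iθ/2), 0], [0, e^(iθ/2)]] with e^(±iθ/2) = cos(θ/2) ± i·sin(θ/2); θ = 3.246, cos(θ/2) ≈ -0.05218, sin(θ/2) ≈ 0.998638.
With a = amp(|10⟩) = -0.5508 and b = amp(|11⟩) = -0.8161i:
new amp(|10⟩) = (-0.05218 - 0.998638i)·a = (0.02874 + 0.55i)
new amp(|11⟩) = (-0.05218 + 0.998638i)·b = (0.815 + 0.04258i)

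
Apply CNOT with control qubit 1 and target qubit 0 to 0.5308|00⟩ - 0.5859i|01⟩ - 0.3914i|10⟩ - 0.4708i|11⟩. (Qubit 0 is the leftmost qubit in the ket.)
0.5308|00⟩ - 0.4708i|01⟩ - 0.3914i|10⟩ - 0.5859i|11⟩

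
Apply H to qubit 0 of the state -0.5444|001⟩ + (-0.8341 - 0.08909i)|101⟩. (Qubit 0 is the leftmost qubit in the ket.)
(-0.9747 - 0.063i)|001⟩ + (0.2048 + 0.063i)|101⟩

H on qubit 0 mixes each pair of kets that differ only in qubit 0: amplitudes (a, b) of (|…0…⟩, |…1…⟩) become ((a + b)/√2, (a − b)/√2). Kets absent from the input have amplitude 0.
(|001⟩, |101⟩): (a, b) = (-0.5444, (-0.8341 - 0.08909i)) → ((-0.9747 - 0.063i), (0.2048 + 0.063i))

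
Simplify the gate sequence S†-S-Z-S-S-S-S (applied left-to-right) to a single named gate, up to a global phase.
Z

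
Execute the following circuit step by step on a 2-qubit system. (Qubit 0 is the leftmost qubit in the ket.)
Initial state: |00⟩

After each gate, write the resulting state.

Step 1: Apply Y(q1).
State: i|01⟩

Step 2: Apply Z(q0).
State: i|01⟩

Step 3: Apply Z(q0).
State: i|01⟩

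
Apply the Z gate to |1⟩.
-|1⟩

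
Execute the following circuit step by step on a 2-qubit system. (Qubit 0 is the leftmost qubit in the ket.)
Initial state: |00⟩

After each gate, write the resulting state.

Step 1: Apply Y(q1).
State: i|01⟩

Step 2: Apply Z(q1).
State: -i|01⟩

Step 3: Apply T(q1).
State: (1/√2 - (1/√2)i)|01⟩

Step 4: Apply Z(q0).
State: (1/√2 - (1/√2)i)|01⟩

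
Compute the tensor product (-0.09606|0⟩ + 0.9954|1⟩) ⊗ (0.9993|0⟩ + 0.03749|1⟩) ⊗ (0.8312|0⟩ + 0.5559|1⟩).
-0.07979|000⟩ - 0.05336|001⟩ - 0.002993|010⟩ - 0.002002|011⟩ + 0.8268|100⟩ + 0.553|101⟩ + 0.03102|110⟩ + 0.02074|111⟩

amp(|b₁b₂…⟩) = product of the factor amplitudes for bits b₁, b₂, …; only kets whose every factor amplitude is nonzero survive.
|000⟩: (-0.09606)(0.9993)(0.8312) = -0.07979
|001⟩: (-0.09606)(0.9993)(0.5559) = -0.05336
|010⟩: (-0.09606)(0.03749)(0.8312) = -0.002993
|011⟩: (-0.09606)(0.03749)(0.5559) = -0.002002
|100⟩: (0.9954)(0.9993)(0.8312) = 0.8268
|101⟩: (0.9954)(0.9993)(0.5559) = 0.553
|110⟩: (0.9954)(0.03749)(0.8312) = 0.03102
|111⟩: (0.9954)(0.03749)(0.5559) = 0.02074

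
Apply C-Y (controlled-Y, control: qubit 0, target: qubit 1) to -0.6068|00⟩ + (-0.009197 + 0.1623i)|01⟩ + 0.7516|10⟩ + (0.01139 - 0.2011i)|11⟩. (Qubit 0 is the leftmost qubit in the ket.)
-0.6068|00⟩ + (-0.009197 + 0.1623i)|01⟩ + (-0.2011 - 0.01139i)|10⟩ + 0.7516i|11⟩

C-Y leaves the control-|0⟩ kets |00⟩, |01⟩ unchanged and applies Y to qubit 1 on the control-|1⟩ pair (|10⟩, |11⟩).
Y = [[0, -i], [i, 0]].
With a = amp(|10⟩) = 0.7516 and b = amp(|11⟩) = (0.01139 - 0.2011i):
new amp(|10⟩) = (-i)·b = (-0.2011 - 0.01139i)
new amp(|11⟩) = (i)·a = 0.7516i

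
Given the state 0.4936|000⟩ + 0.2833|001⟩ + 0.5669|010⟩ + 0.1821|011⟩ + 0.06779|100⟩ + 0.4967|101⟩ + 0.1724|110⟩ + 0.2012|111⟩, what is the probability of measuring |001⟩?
0.08026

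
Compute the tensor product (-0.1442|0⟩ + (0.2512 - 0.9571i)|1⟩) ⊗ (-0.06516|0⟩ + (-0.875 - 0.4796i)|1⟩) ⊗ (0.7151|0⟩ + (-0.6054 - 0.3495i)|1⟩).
0.006719|000⟩ + (-0.005688 - 0.003284i)|001⟩ + (0.09023 + 0.04946i)|010⟩ + (-0.05222 - 0.08597i)|011⟩ + (-0.0117 + 0.0446i)|100⟩ + (0.03171 - 0.03203i)|101⟩ + (-0.4854 + 0.5127i)|110⟩ + (0.6615 - 0.1968i)|111⟩

amp(|b₁b₂…⟩) = product of the factor amplitudes for bits b₁, b₂, …; only kets whose every factor amplitude is nonzero survive.
|000⟩: (-0.1442)(-0.06516)(0.7151) = 0.006719
|001⟩: (-0.1442)(-0.06516)(-0.6054 - 0.3495i) = (-0.005688 - 0.003284i)
|010⟩: (-0.1442)(-0.875 - 0.4796i)(0.7151) = (0.09023 + 0.04946i)
|011⟩: (-0.1442)(-0.875 - 0.4796i)(-0.6054 - 0.3495i) = (-0.05222 - 0.08597i)
|100⟩: (0.2512 - 0.9571i)(-0.06516)(0.7151) = (-0.0117 + 0.0446i)
|101⟩: (0.2512 - 0.9571i)(-0.06516)(-0.6054 - 0.3495i) = (0.03171 - 0.03203i)
|110⟩: (0.2512 - 0.9571i)(-0.875 - 0.4796i)(0.7151) = (-0.4854 + 0.5127i)
|111⟩: (0.2512 - 0.9571i)(-0.875 - 0.4796i)(-0.6054 - 0.3495i) = (0.6615 - 0.1968i)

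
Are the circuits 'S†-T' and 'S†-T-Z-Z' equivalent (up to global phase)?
Yes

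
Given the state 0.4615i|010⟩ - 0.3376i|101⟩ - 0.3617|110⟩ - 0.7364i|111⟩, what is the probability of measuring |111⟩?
0.5423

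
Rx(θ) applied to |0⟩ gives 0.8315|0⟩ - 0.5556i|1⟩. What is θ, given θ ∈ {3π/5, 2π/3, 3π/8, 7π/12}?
3π/8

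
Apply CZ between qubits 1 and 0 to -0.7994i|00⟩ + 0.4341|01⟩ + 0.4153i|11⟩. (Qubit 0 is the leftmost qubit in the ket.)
-0.7994i|00⟩ + 0.4341|01⟩ - 0.4153i|11⟩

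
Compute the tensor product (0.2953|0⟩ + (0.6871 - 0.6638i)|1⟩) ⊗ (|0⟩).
0.2953|00⟩ + (0.6871 - 0.6638i)|10⟩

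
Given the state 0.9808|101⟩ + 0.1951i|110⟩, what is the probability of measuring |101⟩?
0.962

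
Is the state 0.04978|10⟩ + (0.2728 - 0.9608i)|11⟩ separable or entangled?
Separable

Writing the state as a|00⟩ + b|01⟩ + c|10⟩ + d|11⟩, it is a product state iff ad − bc = 0.
Here (a, b, c, d) = (0, 0, 0.04978, (0.2728 - 0.9608i)): ad − bc = (0)(0.2728 - 0.9608i) − (0)(0.04978) = 0, so the state is separable.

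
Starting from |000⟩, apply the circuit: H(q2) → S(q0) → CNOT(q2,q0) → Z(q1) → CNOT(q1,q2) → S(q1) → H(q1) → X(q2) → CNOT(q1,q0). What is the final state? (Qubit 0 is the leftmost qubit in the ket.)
1/2|001⟩ + 1/2|010⟩ + 1/2|100⟩ + 1/2|111⟩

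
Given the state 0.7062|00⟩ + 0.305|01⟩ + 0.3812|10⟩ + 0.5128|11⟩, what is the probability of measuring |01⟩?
0.09303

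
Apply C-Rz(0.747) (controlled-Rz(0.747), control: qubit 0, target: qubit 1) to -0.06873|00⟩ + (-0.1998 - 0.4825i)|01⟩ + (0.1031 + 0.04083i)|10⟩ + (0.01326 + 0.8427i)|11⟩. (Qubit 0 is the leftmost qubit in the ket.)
-0.06873|00⟩ + (-0.1998 - 0.4825i)|01⟩ + (0.1109 + 0.0003963i)|10⟩ + (-0.2951 + 0.7894i)|11⟩

C-Rz(0.747) leaves the control-|0⟩ kets |00⟩, |01⟩ unchanged and applies Rz(0.747) to qubit 1 on the control-|1⟩ pair (|10⟩, |11⟩).
Rz(0.747) = [[e^(−iθ/2), 0], [0, e^(iθ/2)]] with e^(±iθ/2) = cos(θ/2) ± i·sin(θ/2); θ = 0.747, cos(θ/2) ≈ 0.931056, sin(θ/2) ≈ 0.364876.
With a = amp(|10⟩) = (0.1031 + 0.04083i) and b = amp(|11⟩) = (0.01326 + 0.8427i):
new amp(|10⟩) = (0.931056 - 0.364876i)·a = (0.1109 + 0.0003963i)
new amp(|11⟩) = (0.931056 + 0.364876i)·b = (-0.2951 + 0.7894i)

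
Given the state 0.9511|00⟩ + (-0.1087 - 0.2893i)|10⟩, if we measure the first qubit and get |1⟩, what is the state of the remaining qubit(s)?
(-0.3517 - 0.9361i)|0⟩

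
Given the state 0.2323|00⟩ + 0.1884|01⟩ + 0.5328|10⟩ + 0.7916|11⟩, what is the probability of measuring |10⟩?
0.2839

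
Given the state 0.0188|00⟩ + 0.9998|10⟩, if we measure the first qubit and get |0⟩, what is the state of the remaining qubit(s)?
|0⟩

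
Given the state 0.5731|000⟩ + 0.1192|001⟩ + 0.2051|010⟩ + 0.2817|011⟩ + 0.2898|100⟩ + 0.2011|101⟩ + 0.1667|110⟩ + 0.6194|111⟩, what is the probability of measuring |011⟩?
0.07935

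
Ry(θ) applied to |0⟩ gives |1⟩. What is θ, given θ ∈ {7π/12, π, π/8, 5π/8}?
π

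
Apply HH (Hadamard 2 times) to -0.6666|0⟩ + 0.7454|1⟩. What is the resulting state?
-0.6666|0⟩ + 0.7454|1⟩

H² = I, so an even number of Hadamards cancels: H^2 = I and the state is unchanged.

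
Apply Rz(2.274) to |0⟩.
(0.4203 - 0.9074i)|0⟩

Rz(2.274) = [[e^(−iθ/2), 0], [0, e^(iθ/2)]] with e^(±iθ/2) = cos(θ/2) ± i·sin(θ/2); θ = 2.274, cos(θ/2) ≈ 0.420319, sin(θ/2) ≈ 0.907377.
With a = amp(|0⟩) = 1 and b = amp(|1⟩) = 0:
new amp(|0⟩) = (0.420319 - 0.907377i)·a = (0.4203 - 0.9074i)
new amp(|1⟩) = (0.420319 + 0.907377i)·b = 0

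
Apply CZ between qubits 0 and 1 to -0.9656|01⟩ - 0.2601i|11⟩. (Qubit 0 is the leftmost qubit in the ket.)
-0.9656|01⟩ + 0.2601i|11⟩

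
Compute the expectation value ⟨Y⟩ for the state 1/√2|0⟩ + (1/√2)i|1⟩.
1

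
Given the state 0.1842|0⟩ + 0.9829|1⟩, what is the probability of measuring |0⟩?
0.03393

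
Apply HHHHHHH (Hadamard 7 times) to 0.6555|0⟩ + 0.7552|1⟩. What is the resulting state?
0.9975|0⟩ - 0.0705|1⟩

H² = I, so H^7 = H: a single Hadamard. With (a, b) = (0.6555, 0.7552), H gives ((a + b)/√2, (a − b)/√2) = (0.9975, -0.0705).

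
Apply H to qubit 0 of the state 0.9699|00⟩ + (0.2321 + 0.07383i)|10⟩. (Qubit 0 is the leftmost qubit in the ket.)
(0.8499 + 0.05221i)|00⟩ + (0.5217 - 0.05221i)|10⟩

H on qubit 0 mixes each pair of kets that differ only in qubit 0: amplitudes (a, b) of (|…0…⟩, |…1…⟩) become ((a + b)/√2, (a − b)/√2). Kets absent from the input have amplitude 0.
(|00⟩, |10⟩): (a, b) = (0.9699, (0.2321 + 0.07383i)) → ((0.8499 + 0.05221i), (0.5217 - 0.05221i))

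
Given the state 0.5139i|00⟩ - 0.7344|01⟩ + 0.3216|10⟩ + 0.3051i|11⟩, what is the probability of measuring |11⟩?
0.09309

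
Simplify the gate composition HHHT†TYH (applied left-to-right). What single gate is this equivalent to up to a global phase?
Y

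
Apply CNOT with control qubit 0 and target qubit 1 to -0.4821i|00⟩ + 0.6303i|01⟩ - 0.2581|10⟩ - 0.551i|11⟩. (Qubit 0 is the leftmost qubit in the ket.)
-0.4821i|00⟩ + 0.6303i|01⟩ - 0.551i|10⟩ - 0.2581|11⟩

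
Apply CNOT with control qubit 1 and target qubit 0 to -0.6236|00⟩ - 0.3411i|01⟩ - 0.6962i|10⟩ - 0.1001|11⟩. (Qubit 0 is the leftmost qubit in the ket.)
-0.6236|00⟩ - 0.1001|01⟩ - 0.6962i|10⟩ - 0.3411i|11⟩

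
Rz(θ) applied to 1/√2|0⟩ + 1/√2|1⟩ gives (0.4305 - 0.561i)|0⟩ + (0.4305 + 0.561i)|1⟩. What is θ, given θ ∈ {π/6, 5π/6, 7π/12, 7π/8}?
7π/12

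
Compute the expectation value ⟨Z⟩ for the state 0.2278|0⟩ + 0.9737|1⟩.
-0.8962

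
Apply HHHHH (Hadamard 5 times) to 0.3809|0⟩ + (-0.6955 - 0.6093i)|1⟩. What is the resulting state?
(-0.2225 - 0.4308i)|0⟩ + (0.7611 + 0.4308i)|1⟩

H² = I, so H^5 = H: a single Hadamard. With (a, b) = (0.3809, (-0.6955 - 0.6093i)), H gives ((a + b)/√2, (a − b)/√2) = ((-0.2225 - 0.4308i), (0.7611 + 0.4308i)).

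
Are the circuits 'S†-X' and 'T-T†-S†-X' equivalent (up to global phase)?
Yes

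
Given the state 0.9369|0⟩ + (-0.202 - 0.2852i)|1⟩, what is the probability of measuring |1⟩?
0.1221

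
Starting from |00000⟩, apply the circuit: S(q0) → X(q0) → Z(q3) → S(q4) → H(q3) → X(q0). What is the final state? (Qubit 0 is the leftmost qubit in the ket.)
1/√2|00000⟩ + 1/√2|00010⟩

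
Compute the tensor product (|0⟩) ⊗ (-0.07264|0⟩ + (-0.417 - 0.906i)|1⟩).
-0.07264|00⟩ + (-0.417 - 0.906i)|01⟩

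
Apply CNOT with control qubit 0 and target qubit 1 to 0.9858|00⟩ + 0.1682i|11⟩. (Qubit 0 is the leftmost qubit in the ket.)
0.9858|00⟩ + 0.1682i|10⟩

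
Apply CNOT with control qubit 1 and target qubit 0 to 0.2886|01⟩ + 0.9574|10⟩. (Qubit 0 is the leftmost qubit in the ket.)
0.9574|10⟩ + 0.2886|11⟩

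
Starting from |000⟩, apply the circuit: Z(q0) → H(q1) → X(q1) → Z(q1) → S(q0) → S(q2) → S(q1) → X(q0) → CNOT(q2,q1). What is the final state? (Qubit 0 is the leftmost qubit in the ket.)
1/√2|100⟩ - (1/√2)i|110⟩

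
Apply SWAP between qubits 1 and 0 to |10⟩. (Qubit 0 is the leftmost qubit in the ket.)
|01⟩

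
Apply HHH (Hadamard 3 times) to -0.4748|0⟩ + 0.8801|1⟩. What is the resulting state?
0.2866|0⟩ - 0.9581|1⟩

H² = I, so H^3 = H: a single Hadamard. With (a, b) = (-0.4748, 0.8801), H gives ((a + b)/√2, (a − b)/√2) = (0.2866, -0.9581).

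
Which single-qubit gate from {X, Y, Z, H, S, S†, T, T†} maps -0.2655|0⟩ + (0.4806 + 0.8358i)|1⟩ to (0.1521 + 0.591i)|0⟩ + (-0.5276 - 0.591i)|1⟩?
H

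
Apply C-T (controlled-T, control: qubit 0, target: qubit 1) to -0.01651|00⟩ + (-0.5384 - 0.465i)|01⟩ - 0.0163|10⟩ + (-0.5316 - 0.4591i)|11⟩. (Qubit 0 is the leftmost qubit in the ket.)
-0.01651|00⟩ + (-0.5384 - 0.465i)|01⟩ - 0.0163|10⟩ + (-0.05127 - 0.7005i)|11⟩

C-T leaves the control-|0⟩ kets |00⟩, |01⟩ unchanged and applies T to qubit 1 on the control-|1⟩ pair (|10⟩, |11⟩).
T = [[1, 0], [0, (1/√2 + (1/√2)i)]].
With a = amp(|10⟩) = -0.0163 and b = amp(|11⟩) = (-0.5316 - 0.4591i):
new amp(|10⟩) = (1)·a = -0.0163
new amp(|11⟩) = (1/√2 + (1/√2)i)·b = (-0.05127 - 0.7005i)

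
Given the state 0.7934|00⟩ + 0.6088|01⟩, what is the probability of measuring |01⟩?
0.3706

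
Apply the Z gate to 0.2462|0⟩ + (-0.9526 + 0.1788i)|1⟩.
0.2462|0⟩ + (0.9526 - 0.1788i)|1⟩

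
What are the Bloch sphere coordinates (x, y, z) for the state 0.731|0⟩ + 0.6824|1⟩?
(0.9977, 0, 0.06869)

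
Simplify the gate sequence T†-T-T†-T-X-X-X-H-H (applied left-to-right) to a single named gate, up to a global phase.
X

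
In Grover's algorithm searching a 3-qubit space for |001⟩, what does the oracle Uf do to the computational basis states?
Uf|x⟩ = -|x⟩ if x = 001, else |x⟩ (phase flip on target)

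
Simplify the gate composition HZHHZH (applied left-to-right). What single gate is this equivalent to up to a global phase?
I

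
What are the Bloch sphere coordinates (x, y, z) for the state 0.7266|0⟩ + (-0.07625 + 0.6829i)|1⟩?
(-0.1108, 0.9924, 0.05578)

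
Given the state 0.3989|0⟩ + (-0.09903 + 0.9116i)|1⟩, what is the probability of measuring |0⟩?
0.1591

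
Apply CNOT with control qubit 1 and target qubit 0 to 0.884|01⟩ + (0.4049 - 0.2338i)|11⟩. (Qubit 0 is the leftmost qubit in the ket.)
(0.4049 - 0.2338i)|01⟩ + 0.884|11⟩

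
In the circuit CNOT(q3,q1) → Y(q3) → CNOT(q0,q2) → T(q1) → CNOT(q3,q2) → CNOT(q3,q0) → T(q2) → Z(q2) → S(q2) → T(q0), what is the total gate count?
10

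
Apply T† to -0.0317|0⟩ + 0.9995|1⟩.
-0.0317|0⟩ + (0.7068 - 0.7068i)|1⟩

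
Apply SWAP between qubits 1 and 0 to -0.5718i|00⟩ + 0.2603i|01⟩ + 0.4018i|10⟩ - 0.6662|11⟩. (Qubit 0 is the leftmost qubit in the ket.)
-0.5718i|00⟩ + 0.4018i|01⟩ + 0.2603i|10⟩ - 0.6662|11⟩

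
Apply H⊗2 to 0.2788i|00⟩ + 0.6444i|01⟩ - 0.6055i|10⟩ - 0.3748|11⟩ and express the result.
(-0.1874 + 0.1589i)|00⟩ + (0.1874 - 0.4856i)|01⟩ + (0.1874 + 0.7644i)|10⟩ + (-0.1874 + 0.12i)|11⟩

H⊗2 gives amp(|y⟩) = (1/2) Σ_x (−1)^(x·y) amp(|x⟩), where x·y is the number of positions in which both x and y have a 1.
|00⟩: (0.2788i + 0.6444i - 0.6055i - 0.3748)/2 = (-0.1874 + 0.1589i)
|01⟩: (0.2788i - 0.6444i - 0.6055i + 0.3748)/2 = (0.1874 - 0.4856i)
|10⟩: (0.2788i + 0.6444i + 0.6055i + 0.3748)/2 = (0.1874 + 0.7644i)
|11⟩: (0.2788i - 0.6444i + 0.6055i - 0.3748)/2 = (-0.1874 + 0.12i)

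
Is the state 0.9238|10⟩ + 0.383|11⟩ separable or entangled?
Separable

Writing the state as a|00⟩ + b|01⟩ + c|10⟩ + d|11⟩, it is a product state iff ad − bc = 0.
Here (a, b, c, d) = (0, 0, 0.9238, 0.383): ad − bc = (0)(0.383) − (0)(0.9238) = 0, so the state is separable.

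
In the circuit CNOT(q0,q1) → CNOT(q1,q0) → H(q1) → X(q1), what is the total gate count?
4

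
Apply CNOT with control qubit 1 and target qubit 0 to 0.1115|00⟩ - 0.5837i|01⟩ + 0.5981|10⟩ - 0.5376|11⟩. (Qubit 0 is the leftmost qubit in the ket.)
0.1115|00⟩ - 0.5376|01⟩ + 0.5981|10⟩ - 0.5837i|11⟩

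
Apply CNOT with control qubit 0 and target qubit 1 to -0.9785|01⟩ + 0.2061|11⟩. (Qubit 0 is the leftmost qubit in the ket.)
-0.9785|01⟩ + 0.2061|10⟩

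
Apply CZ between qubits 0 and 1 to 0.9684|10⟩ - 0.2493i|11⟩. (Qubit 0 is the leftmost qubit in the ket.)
0.9684|10⟩ + 0.2493i|11⟩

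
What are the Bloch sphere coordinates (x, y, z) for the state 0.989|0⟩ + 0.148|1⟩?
(0.2927, 0, 0.9562)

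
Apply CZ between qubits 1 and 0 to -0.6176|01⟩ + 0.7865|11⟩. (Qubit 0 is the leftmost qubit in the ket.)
-0.6176|01⟩ - 0.7865|11⟩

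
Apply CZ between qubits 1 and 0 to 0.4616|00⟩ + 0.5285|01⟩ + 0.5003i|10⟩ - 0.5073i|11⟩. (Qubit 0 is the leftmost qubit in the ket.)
0.4616|00⟩ + 0.5285|01⟩ + 0.5003i|10⟩ + 0.5073i|11⟩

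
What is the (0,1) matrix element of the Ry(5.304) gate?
-0.4703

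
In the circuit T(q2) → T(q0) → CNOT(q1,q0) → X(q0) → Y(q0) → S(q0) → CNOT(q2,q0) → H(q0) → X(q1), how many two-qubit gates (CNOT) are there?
2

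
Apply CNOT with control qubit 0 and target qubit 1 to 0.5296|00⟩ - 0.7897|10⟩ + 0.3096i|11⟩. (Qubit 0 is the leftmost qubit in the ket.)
0.5296|00⟩ + 0.3096i|10⟩ - 0.7897|11⟩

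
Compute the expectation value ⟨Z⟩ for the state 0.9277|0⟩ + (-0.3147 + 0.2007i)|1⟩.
0.7213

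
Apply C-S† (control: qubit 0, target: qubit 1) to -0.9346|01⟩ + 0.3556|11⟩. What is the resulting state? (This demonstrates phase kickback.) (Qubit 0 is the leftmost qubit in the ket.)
-0.9346|01⟩ - 0.3556i|11⟩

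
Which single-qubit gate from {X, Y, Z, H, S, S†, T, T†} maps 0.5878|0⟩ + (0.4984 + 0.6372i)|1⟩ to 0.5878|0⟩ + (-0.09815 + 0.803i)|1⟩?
T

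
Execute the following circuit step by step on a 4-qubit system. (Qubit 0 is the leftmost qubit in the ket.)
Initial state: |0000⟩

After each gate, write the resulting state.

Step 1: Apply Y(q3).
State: i|0001⟩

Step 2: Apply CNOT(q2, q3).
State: i|0001⟩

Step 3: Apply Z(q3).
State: -i|0001⟩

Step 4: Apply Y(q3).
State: -|0000⟩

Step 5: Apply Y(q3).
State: -i|0001⟩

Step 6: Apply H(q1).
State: -(1/√2)i|0001⟩ - (1/√2)i|0101⟩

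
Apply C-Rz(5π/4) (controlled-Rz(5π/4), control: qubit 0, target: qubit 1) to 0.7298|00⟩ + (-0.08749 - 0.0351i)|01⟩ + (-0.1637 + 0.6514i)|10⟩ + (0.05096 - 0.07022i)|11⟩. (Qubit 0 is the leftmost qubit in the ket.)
0.7298|00⟩ + (-0.08749 - 0.0351i)|01⟩ + (0.6645 - 0.09804i)|10⟩ + (0.04537 + 0.07395i)|11⟩

C-Rz(5π/4) leaves the control-|0⟩ kets |00⟩, |01⟩ unchanged and applies Rz(5π/4) to qubit 1 on the control-|1⟩ pair (|10⟩, |11⟩).
Rz(5π/4) = [[e^(−iθ/2), 0], [0, e^(iθ/2)]] with e^(±iθ/2) = cos(θ/2) ± i·sin(θ/2); θ = 5π/4, cos(θ/2) ≈ -0.382683, sin(θ/2) ≈ 0.92388.
With a = amp(|10⟩) = (-0.1637 + 0.6514i) and b = amp(|11⟩) = (0.05096 - 0.07022i):
new amp(|10⟩) = (-0.382683 - 0.92388i)·a = (0.6645 - 0.09804i)
new amp(|11⟩) = (-0.382683 + 0.92388i)·b = (0.04537 + 0.07395i)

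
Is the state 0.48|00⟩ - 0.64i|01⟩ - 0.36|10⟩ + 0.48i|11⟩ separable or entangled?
Separable

Writing the state as a|00⟩ + b|01⟩ + c|10⟩ + d|11⟩, it is a product state iff ad − bc = 0.
Here (a, b, c, d) = (0.48, -0.64i, -0.36, 0.48i): ad − bc = (0.48)(0.48i) − (-0.64i)(-0.36) = 0, so the state is separable.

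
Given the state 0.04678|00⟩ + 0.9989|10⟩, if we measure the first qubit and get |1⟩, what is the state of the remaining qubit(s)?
|0⟩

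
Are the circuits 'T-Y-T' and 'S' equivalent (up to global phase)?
No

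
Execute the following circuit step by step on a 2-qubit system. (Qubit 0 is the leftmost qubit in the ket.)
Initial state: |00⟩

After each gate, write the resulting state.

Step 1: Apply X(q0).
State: |10⟩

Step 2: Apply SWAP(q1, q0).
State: |01⟩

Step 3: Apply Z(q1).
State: -|01⟩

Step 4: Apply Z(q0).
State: -|01⟩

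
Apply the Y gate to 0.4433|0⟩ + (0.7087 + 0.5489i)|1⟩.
(0.5489 - 0.7087i)|0⟩ + 0.4433i|1⟩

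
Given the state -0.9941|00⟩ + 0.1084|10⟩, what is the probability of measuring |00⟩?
0.9882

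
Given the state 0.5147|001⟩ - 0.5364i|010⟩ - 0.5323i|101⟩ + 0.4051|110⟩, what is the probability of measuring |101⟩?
0.2833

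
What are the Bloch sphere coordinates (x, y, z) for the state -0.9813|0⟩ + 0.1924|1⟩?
(-0.3776, 0, 0.9259)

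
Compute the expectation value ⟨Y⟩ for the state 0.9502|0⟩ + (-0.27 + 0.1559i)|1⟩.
0.2963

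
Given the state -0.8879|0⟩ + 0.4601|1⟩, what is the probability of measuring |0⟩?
0.7884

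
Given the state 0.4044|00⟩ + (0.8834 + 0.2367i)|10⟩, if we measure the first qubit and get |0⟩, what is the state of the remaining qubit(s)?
|0⟩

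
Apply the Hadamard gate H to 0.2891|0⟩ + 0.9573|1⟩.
0.8813|0⟩ - 0.4725|1⟩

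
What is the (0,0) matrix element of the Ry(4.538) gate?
-0.6428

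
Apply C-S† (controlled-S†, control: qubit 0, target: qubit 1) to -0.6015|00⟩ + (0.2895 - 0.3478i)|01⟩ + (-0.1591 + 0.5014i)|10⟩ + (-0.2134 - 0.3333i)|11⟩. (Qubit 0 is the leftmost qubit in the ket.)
-0.6015|00⟩ + (0.2895 - 0.3478i)|01⟩ + (-0.1591 + 0.5014i)|10⟩ + (-0.3333 + 0.2134i)|11⟩

C-S† leaves the control-|0⟩ kets |00⟩, |01⟩ unchanged and applies S† to qubit 1 on the control-|1⟩ pair (|10⟩, |11⟩).
S† = [[1, 0], [0, -i]].
With a = amp(|10⟩) = (-0.1591 + 0.5014i) and b = amp(|11⟩) = (-0.2134 - 0.3333i):
new amp(|10⟩) = (1)·a = (-0.1591 + 0.5014i)
new amp(|11⟩) = (-i)·b = (-0.3333 + 0.2134i)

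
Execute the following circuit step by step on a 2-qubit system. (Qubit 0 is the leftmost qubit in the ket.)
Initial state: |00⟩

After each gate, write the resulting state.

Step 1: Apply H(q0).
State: 1/√2|00⟩ + 1/√2|10⟩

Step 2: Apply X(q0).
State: 1/√2|00⟩ + 1/√2|10⟩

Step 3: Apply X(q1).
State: 1/√2|01⟩ + 1/√2|11⟩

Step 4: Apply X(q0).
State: 1/√2|01⟩ + 1/√2|11⟩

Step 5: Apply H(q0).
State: |01⟩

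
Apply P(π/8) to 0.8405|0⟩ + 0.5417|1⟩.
0.8405|0⟩ + (0.5005 + 0.2073i)|1⟩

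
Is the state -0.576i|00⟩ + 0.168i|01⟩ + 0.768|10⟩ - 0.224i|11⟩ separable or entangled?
Entangled

Writing the state as a|00⟩ + b|01⟩ + c|10⟩ + d|11⟩, it is a product state iff ad − bc = 0.
Here (a, b, c, d) = (-0.576i, 0.168i, 0.768, -0.224i): ad − bc = (-0.576i)(-0.224i) − (0.168i)(0.768) = (-0.129 - 0.129i) ≠ 0, so the state is entangled.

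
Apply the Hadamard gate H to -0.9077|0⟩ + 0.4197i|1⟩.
(-0.6418 + 0.2968i)|0⟩ + (-0.6418 - 0.2968i)|1⟩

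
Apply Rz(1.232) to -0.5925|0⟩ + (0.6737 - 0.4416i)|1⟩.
(-0.4836 + 0.3423i)|0⟩ + (0.805 + 0.02881i)|1⟩

Rz(1.232) = [[e^(−iθ/2), 0], [0, e^(iθ/2)]] with e^(±iθ/2) = cos(θ/2) ± i·sin(θ/2); θ = 1.232, cos(θ/2) ≈ 0.816196, sin(θ/2) ≈ 0.577775.
With a = amp(|0⟩) = -0.5925 and b = amp(|1⟩) = (0.6737 - 0.4416i):
new amp(|0⟩) = (0.816196 - 0.577775i)·a = (-0.4836 + 0.3423i)
new amp(|1⟩) = (0.816196 + 0.577775i)·b = (0.805 + 0.02881i)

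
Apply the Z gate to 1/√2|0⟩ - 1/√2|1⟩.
1/√2|0⟩ + 1/√2|1⟩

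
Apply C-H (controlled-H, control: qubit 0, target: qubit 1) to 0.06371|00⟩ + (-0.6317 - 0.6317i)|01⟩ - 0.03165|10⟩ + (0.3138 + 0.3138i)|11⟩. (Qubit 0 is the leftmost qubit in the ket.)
0.06371|00⟩ + (-0.6317 - 0.6317i)|01⟩ + (0.1995 + 0.2219i)|10⟩ + (-0.2443 - 0.2219i)|11⟩

C-H leaves the control-|0⟩ kets |00⟩, |01⟩ unchanged and applies H to qubit 1 on the control-|1⟩ pair (|10⟩, |11⟩).
H = [[1/√2, 1/√2], [1/√2, -1/√2]].
With a = amp(|10⟩) = -0.03165 and b = amp(|11⟩) = (0.3138 + 0.3138i):
new amp(|10⟩) = (1/√2)·a + (1/√2)·b = (0.1995 + 0.2219i)
new amp(|11⟩) = (1/√2)·a + (-1/√2)·b = (-0.2443 - 0.2219i)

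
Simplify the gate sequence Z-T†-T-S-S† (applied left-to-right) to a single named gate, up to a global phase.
Z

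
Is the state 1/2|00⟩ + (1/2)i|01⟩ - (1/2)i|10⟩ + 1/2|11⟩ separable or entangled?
Separable

Writing the state as a|00⟩ + b|01⟩ + c|10⟩ + d|11⟩, it is a product state iff ad − bc = 0.
Here (a, b, c, d) = (1/2, (1/2)i, -(1/2)i, 1/2): ad − bc = (1/2)(1/2) − ((1/2)i)(-(1/2)i) = 0, so the state is separable.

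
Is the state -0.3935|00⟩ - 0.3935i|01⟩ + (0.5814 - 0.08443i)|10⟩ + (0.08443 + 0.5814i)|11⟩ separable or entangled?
Separable

Writing the state as a|00⟩ + b|01⟩ + c|10⟩ + d|11⟩, it is a product state iff ad − bc = 0.
Here (a, b, c, d) = (-0.3935, -0.3935i, (0.5814 - 0.08443i), (0.08443 + 0.5814i)): ad − bc = (-0.3935)(0.08443 + 0.5814i) − (-0.3935i)(0.5814 - 0.08443i) = 0, so the state is separable.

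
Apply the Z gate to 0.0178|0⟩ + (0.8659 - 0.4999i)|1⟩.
0.0178|0⟩ + (-0.8659 + 0.4999i)|1⟩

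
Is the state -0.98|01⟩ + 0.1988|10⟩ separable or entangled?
Entangled

Writing the state as a|00⟩ + b|01⟩ + c|10⟩ + d|11⟩, it is a product state iff ad − bc = 0.
Here (a, b, c, d) = (0, -0.98, 0.1988, 0): ad − bc = (0)(0) − (-0.98)(0.1988) = 0.1948 ≠ 0, so the state is entangled.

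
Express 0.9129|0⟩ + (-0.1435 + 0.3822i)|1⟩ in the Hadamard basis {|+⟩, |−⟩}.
(0.544 + 0.2703i)|+⟩ + (0.747 - 0.2703i)|−⟩

With |ψ⟩ = α|0⟩ + β|1⟩, the Hadamard-basis coefficients are ⟨+|ψ⟩ = (α + β)/√2 and ⟨−|ψ⟩ = (α − β)/√2.
Here α = 0.9129, β = (-0.1435 + 0.3822i): (α + β)/√2 = (0.544 + 0.2703i), (α − β)/√2 = (0.747 - 0.2703i).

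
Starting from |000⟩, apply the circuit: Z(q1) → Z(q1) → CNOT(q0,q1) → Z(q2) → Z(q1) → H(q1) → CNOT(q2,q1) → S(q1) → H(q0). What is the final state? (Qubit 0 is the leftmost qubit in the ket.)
1/2|000⟩ + (1/2)i|010⟩ + 1/2|100⟩ + (1/2)i|110⟩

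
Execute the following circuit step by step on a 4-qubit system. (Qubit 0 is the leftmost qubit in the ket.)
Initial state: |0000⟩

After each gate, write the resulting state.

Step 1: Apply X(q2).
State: |0010⟩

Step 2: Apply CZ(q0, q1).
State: |0010⟩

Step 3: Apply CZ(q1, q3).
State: |0010⟩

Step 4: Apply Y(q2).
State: -i|0000⟩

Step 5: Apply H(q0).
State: -(1/√2)i|0000⟩ - (1/√2)i|1000⟩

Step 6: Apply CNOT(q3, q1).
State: -(1/√2)i|0000⟩ - (1/√2)i|1000⟩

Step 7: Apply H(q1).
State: -(1/2)i|0000⟩ - (1/2)i|0100⟩ - (1/2)i|1000⟩ - (1/2)i|1100⟩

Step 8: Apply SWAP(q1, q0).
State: -(1/2)i|0000⟩ - (1/2)i|0100⟩ - (1/2)i|1000⟩ - (1/2)i|1100⟩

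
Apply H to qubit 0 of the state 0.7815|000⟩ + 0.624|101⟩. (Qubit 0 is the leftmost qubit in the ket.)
0.5526|000⟩ + 0.4412|001⟩ + 0.5526|100⟩ - 0.4412|101⟩

H on qubit 0 mixes each pair of kets that differ only in qubit 0: amplitudes (a, b) of (|…0…⟩, |…1…⟩) become ((a + b)/√2, (a − b)/√2). Kets absent from the input have amplitude 0.
(|000⟩, |100⟩): (a, b) = (0.7815, 0) → (0.5526, 0.5526)
(|001⟩, |101⟩): (a, b) = (0, 0.624) → (0.4412, -0.4412)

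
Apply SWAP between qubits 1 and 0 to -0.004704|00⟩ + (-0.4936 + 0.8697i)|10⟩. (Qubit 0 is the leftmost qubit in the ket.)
-0.004704|00⟩ + (-0.4936 + 0.8697i)|01⟩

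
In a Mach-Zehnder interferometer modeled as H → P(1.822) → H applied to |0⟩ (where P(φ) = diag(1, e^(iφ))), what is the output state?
(0.3757 + 0.4843i)|0⟩ + (0.6243 - 0.4843i)|1⟩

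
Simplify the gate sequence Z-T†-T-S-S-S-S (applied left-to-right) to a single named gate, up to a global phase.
Z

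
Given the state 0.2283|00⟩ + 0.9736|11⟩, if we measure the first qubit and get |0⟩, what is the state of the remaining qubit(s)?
|0⟩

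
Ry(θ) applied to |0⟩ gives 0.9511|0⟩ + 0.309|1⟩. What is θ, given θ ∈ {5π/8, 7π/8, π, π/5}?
π/5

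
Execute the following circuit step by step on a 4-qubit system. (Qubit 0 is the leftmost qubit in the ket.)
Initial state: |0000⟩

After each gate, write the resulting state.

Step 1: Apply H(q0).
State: 1/√2|0000⟩ + 1/√2|1000⟩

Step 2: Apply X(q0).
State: 1/√2|0000⟩ + 1/√2|1000⟩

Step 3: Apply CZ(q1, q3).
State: 1/√2|0000⟩ + 1/√2|1000⟩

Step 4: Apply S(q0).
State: 1/√2|0000⟩ + (1/√2)i|1000⟩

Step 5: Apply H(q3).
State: 1/2|0000⟩ + 1/2|0001⟩ + (1/2)i|1000⟩ + (1/2)i|1001⟩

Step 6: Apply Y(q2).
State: (1/2)i|0010⟩ + (1/2)i|0011⟩ - 1/2|1010⟩ - 1/2|1011⟩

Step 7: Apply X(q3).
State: (1/2)i|0010⟩ + (1/2)i|0011⟩ - 1/2|1010⟩ - 1/2|1011⟩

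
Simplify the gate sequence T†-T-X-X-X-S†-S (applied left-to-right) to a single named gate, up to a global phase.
X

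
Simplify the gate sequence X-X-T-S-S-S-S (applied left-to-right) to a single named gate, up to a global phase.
T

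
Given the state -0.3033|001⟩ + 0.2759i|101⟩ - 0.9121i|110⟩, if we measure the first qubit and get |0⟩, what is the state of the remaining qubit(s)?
-|01⟩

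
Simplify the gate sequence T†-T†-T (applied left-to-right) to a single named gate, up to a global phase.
T†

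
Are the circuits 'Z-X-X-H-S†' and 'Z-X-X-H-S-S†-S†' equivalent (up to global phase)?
Yes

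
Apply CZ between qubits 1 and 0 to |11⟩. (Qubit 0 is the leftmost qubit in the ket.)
-|11⟩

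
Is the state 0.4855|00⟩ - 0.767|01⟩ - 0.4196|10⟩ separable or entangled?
Entangled

Writing the state as a|00⟩ + b|01⟩ + c|10⟩ + d|11⟩, it is a product state iff ad − bc = 0.
Here (a, b, c, d) = (0.4855, -0.767, -0.4196, 0): ad − bc = (0.4855)(0) − (-0.767)(-0.4196) = -0.3218 ≠ 0, so the state is entangled.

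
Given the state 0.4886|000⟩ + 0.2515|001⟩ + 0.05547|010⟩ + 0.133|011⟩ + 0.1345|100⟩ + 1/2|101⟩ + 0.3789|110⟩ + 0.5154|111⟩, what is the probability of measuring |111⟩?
0.2656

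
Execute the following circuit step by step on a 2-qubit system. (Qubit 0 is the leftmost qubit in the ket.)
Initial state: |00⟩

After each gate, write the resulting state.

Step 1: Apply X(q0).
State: |10⟩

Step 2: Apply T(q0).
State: (1/√2 + (1/√2)i)|10⟩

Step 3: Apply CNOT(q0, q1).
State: (1/√2 + (1/√2)i)|11⟩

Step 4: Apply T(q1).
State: i|11⟩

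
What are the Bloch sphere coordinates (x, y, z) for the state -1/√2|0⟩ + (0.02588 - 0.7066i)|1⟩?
(-0.0366, 0.9993, 0.00004667)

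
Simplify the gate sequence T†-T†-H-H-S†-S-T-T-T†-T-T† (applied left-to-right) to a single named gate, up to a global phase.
T†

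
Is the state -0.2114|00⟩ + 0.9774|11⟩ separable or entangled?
Entangled

Writing the state as a|00⟩ + b|01⟩ + c|10⟩ + d|11⟩, it is a product state iff ad − bc = 0.
Here (a, b, c, d) = (-0.2114, 0, 0, 0.9774): ad − bc = (-0.2114)(0.9774) − (0)(0) = -0.2066 ≠ 0, so the state is entangled.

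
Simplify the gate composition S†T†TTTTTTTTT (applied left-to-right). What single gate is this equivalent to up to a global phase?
S†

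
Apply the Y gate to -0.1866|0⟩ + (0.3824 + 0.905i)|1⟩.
(0.905 - 0.3824i)|0⟩ - 0.1866i|1⟩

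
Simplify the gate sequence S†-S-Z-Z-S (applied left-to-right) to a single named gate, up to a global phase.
S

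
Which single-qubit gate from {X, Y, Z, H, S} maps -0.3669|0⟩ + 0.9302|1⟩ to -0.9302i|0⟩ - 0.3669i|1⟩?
Y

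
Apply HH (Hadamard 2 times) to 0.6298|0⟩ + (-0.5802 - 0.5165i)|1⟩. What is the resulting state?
0.6298|0⟩ + (-0.5802 - 0.5165i)|1⟩

H² = I, so an even number of Hadamards cancels: H^2 = I and the state is unchanged.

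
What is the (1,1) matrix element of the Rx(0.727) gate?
0.9347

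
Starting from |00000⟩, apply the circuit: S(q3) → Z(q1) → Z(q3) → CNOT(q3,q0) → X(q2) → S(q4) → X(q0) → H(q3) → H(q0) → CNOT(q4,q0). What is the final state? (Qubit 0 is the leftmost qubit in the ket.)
1/2|00100⟩ + 1/2|00110⟩ - 1/2|10100⟩ - 1/2|10110⟩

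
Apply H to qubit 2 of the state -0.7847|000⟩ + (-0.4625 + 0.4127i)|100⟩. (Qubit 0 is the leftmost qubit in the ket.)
-0.5549|000⟩ - 0.5549|001⟩ + (-0.327 + 0.2918i)|100⟩ + (-0.327 + 0.2918i)|101⟩

H on qubit 2 mixes each pair of kets that differ only in qubit 2: amplitudes (a, b) of (|…0…⟩, |…1…⟩) become ((a + b)/√2, (a − b)/√2). Kets absent from the input have amplitude 0.
(|000⟩, |001⟩): (a, b) = (-0.7847, 0) → (-0.5549, -0.5549)
(|100⟩, |101⟩): (a, b) = ((-0.4625 + 0.4127i), 0) → ((-0.327 + 0.2918i), (-0.327 + 0.2918i))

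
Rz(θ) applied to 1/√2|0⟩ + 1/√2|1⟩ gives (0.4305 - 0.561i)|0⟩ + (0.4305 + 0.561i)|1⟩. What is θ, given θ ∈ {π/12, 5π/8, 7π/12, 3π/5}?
7π/12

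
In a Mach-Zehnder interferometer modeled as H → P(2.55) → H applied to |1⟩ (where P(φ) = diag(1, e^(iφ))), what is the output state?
(0.915 - 0.2788i)|0⟩ + (0.08497 + 0.2788i)|1⟩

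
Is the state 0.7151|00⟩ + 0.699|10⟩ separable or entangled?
Separable

Writing the state as a|00⟩ + b|01⟩ + c|10⟩ + d|11⟩, it is a product state iff ad − bc = 0.
Here (a, b, c, d) = (0.7151, 0, 0.699, 0): ad − bc = (0.7151)(0) − (0)(0.699) = 0, so the state is separable.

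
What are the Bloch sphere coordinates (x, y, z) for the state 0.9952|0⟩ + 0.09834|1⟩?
(0.1957, 0, 0.9808)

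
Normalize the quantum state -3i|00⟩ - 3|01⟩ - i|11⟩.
-0.6882i|00⟩ - 0.6882|01⟩ - 0.2294i|11⟩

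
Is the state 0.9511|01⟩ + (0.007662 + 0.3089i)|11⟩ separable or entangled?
Separable

Writing the state as a|00⟩ + b|01⟩ + c|10⟩ + d|11⟩, it is a product state iff ad − bc = 0.
Here (a, b, c, d) = (0, 0.9511, 0, (0.007662 + 0.3089i)): ad − bc = (0)(0.007662 + 0.3089i) − (0.9511)(0) = 0, so the state is separable.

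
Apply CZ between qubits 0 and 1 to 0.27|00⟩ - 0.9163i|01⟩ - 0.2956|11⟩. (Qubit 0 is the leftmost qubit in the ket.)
0.27|00⟩ - 0.9163i|01⟩ + 0.2956|11⟩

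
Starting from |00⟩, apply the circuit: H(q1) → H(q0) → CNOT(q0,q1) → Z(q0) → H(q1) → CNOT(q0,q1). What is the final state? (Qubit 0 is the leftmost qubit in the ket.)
1/√2|00⟩ - 1/√2|11⟩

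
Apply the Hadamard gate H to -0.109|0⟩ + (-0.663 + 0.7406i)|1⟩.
(-0.5459 + 0.5237i)|0⟩ + (0.3917 - 0.5237i)|1⟩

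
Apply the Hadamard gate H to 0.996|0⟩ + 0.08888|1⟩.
0.7671|0⟩ + 0.6414|1⟩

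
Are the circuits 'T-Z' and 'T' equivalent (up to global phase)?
No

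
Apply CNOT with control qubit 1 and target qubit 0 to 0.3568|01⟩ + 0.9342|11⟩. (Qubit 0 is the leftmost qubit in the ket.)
0.9342|01⟩ + 0.3568|11⟩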